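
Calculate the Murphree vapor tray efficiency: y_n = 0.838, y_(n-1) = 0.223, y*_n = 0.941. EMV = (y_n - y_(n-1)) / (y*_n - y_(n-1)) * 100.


Murphree vapor efficiency: EMV = (y_n - y_(n-1)) / (y*_n - y_(n-1)) * 100
EMV = (0.838 - 0.223) / (0.941 - 0.223) * 100 = 0.615 / 0.718 * 100 = 85.65

85.65 %


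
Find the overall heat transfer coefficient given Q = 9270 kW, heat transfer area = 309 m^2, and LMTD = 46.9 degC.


From Q = U*A*LMTD, U = Q / (A * LMTD)
U = 9270 / (309 * 46.9) = 9270 / 14492.1 = 0.6397

0.6397 kW/(m^2*K)


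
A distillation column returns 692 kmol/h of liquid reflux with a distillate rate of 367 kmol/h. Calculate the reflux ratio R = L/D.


Reflux ratio definition: R = L / D (liquid returned / distillate withdrawn)
L = 692 kmol/h, D = 367 kmol/h
R = 692 / 367 = 1.886

1.886


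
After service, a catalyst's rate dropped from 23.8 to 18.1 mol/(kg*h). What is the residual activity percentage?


Activity (%) = (rate_used / rate_fresh) * 100
rate_used = 18.1, rate_fresh = 23.8
= (18.1 / 23.8) * 100
= 0.7605 * 100 = 76.05

76.05 %


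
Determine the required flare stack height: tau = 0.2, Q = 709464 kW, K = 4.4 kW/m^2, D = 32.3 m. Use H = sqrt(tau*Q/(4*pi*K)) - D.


tau*Q/(4*pi*K) = 0.2 * 709464 / (4 * pi * 4.4) = 2566.24
sqrt(2566.24) = 50.6581
H = 50.6581 - 32.3 = 18.36

18.36 m


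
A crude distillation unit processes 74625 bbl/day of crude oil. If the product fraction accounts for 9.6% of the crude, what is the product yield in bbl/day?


Crude throughput = 74625 bbl/day
Fraction yield = 9.6%
yield = throughput * fraction / 100
yield = 74625 * 9.6 / 100 = 7164

7164 bbl/day


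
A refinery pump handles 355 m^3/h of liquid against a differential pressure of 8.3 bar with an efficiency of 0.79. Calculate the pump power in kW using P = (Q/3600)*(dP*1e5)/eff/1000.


Q = 355 / 3600 = 0.0986111 m^3/s
P = 0.0986111 * (8.3 * 1e5) / 0.79 / 1000 = 103.6

103.6 kW


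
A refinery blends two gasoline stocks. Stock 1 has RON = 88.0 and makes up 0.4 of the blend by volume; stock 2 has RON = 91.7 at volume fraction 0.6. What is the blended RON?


Linear blending: RON_blend = sum(vi * RONi)
Contribution 1: 0.4 * 88.0 = 35.2
Contribution 2: 0.6 * 91.7 = 55.02
RON_blend = 35.2 + 55.02 = 90.22

90.22


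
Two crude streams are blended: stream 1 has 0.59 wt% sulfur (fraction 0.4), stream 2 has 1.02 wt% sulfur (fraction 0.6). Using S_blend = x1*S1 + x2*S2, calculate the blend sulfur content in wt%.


Linear sulfur blending: S_blend = x1*S1 + x2*S2
Contribution 1: 0.4 * 0.59 = 0.236 wt%
Contribution 2: 0.6 * 1.02 = 0.612 wt%
S_blend = 0.236 + 0.612 = 0.848

0.848 wt%


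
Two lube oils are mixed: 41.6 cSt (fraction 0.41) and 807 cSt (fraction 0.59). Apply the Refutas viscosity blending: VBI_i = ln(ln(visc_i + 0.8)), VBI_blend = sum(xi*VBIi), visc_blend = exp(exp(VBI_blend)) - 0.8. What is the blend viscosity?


Refutas method: VBN_i = 14.534*ln(ln(visc_i + 0.8)) + 10.975, blended linearly by mass fraction; since VBN is linear in VBI_i = ln(ln(visc_i + 0.8)) and the fractions sum to 1, blend VBI directly: visc = exp(exp(VBI_blend)) - 0.8
VBI_1 = ln(ln(41.6 + 0.8)) = 1.321
VBI_2 = ln(ln(807 + 0.8)) = 1.90126
VBI_blend = 0.41 * 1.321 + 0.59 * 1.90126 = 1.66335
visc_blend = exp(exp(1.66335)) - 0.8 = 195.0

195.0 cSt


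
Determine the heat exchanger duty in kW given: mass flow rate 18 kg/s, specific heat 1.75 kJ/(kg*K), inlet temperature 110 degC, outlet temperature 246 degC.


Q = m_dot * cp * delta_T
delta_T = 246 - 110 = 136 K
Q = 18 * 1.75 * 136
= 31.5 * 136
= 4284 kW

4284 kW


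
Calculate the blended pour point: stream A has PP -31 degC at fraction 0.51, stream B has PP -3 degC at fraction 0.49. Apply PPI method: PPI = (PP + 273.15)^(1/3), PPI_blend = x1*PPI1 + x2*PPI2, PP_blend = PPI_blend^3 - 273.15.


PPI_1 = (-31 + 273.15)^(1/3) = 6.232967
PPI_2 = (-3 + 273.15)^(1/3) = 6.464501
PPI_blend = 0.51 * 6.232967 + 0.49 * 6.464501 = 6.346419
PP_blend = 6.346419^3 - 273.15 = 255.6149 - 273.15 = -17.54

-17.54 degC


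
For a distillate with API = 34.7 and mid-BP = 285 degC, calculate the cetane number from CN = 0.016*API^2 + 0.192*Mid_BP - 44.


CN = 0.016 * 34.7^2 + 0.192 * 285 - 44
CN = 19.26544 + 54.72 - 44 = 29.98544

29.98544


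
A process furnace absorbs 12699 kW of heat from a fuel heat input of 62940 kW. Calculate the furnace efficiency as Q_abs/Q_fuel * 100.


Furnace efficiency = Q_absorbed / Q_fuel * 100
= 12699 / 62940 * 100 = 20.18

20.18 %


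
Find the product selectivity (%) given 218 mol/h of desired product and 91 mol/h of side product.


Selectivity = desired / (desired + undesired) * 100
Total products = 218 + 91 = 309 mol/h
S = 218 / 309 * 100
= 0.7055 * 100
= 70.55 %

70.55 %


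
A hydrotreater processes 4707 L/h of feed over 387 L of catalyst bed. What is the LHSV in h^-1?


LHSV = volumetric feed rate / catalyst volume
= 4707 L/h / 387 L
= 12.16 h^-1

12.16 h^-1


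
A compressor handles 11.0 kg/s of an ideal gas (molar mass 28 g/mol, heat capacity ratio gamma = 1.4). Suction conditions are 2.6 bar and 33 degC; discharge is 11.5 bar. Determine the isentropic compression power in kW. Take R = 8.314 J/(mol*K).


Isentropic work: W = m*(gamma/(gamma-1))*(R*T1/MW)*((P2/P1)^((gamma-1)/gamma) - 1)
T1 = 33 + 273.15 = 306.15 K
Pressure ratio = 11.5 / 2.6 = 4.42308
Exponent = (1.4 - 1)/1.4 = 0.285714
(P2/P1)^exp - 1 = 4.42308^0.285714 - 1 = 0.5293
W = 11.0 * 1.4 / 0.4 * 8.314 * 306.15 / 28 * 0.5293 = 1852

1852 kW


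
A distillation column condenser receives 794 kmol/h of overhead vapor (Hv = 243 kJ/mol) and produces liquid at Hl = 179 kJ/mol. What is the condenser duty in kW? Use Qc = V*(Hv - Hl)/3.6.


Qc = 794 * (243 - 179) / 3.6 = 794 * 64 / 3.6 = 14120

14120 kW


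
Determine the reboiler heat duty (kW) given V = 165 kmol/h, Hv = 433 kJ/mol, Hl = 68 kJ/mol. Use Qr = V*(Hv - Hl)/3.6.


Qr = 165 * (433 - 68) / 3.6 = 165 * 365 / 3.6 = 16730

16730 kW


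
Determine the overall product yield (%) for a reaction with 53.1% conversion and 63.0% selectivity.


Overall yield = conversion (%) * selectivity (%) / 100
Conversion = 53.1%, Selectivity = 63.0%
Y = 53.1 * 63.0 / 100
= 33.453 %

33.453 %


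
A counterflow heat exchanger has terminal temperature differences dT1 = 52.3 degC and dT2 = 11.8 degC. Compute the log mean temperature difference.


LMTD = (dT1 - dT2) / ln(dT1/dT2)
= (52.3 - 11.8) / ln(52.3 / 11.8) = 40.5 / 1.4889 = 27.20

27.20 degC


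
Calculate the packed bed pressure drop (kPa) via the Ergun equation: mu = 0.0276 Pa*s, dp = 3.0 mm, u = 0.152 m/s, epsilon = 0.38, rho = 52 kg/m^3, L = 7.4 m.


dp = 3.0 mm = 0.003 m
Viscous term = 150*0.0276*0.152*(1-0.38)^2 / (0.003^2*0.38^3) = 489817
Inertial term = 1.75*52*0.152^2*(1-0.38) / (0.003*0.38^3) = 7918.6
dP/L = 489817 + 7918.6 = 497736 Pa/m
dP = 497736 * 7.4 / 1000 = 3683 kPa

3683 kPa


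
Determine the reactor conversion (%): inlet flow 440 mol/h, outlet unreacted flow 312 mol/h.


X = (F_in - F_out) / F_in * 100
Moles reacted = 440 - 312 = 128
X = 128 / 440 * 100
= 0.2909 * 100
= 29.09 %

29.09 %


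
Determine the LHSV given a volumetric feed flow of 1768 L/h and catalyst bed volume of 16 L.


LHSV = volumetric feed rate / catalyst volume
= 1768 L/h / 16 L
= 110.5 h^-1

110.5 h^-1


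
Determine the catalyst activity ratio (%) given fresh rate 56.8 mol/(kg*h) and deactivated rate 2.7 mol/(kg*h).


Activity (%) = (rate_used / rate_fresh) * 100
rate_used = 2.7, rate_fresh = 56.8
= (2.7 / 56.8) * 100
= 0.04754 * 100 = 4.754

4.754 %


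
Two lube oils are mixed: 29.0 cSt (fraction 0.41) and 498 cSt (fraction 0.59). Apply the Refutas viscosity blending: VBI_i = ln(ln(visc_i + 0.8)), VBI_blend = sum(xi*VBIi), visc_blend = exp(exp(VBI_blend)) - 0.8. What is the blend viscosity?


Refutas method: VBN_i = 14.534*ln(ln(visc_i + 0.8)) + 10.975, blended linearly by mass fraction; since VBN is linear in VBI_i = ln(ln(visc_i + 0.8)) and the fractions sum to 1, blend VBI directly: visc = exp(exp(VBI_blend)) - 0.8
VBI_1 = ln(ln(29.0 + 0.8)) = 1.22216
VBI_2 = ln(ln(498 + 0.8)) = 1.82652
VBI_blend = 0.41 * 1.22216 + 0.59 * 1.82652 = 1.57873
visc_blend = exp(exp(1.57873)) - 0.8 = 126.8

126.8 cSt


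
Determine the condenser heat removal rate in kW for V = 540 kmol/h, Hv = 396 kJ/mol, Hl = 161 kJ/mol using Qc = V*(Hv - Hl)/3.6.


Qc = 540 * (396 - 161) / 3.6 = 540 * 235 / 3.6 = 35250

35250 kW


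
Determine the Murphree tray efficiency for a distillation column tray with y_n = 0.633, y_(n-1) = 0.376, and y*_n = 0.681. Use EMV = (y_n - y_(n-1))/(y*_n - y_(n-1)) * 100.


Murphree vapor efficiency: EMV = (y_n - y_(n-1)) / (y*_n - y_(n-1)) * 100
EMV = (0.633 - 0.376) / (0.681 - 0.376) * 100 = 0.257 / 0.305 * 100 = 84.26

84.26 %


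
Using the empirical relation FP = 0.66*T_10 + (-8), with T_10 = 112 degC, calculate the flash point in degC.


FP = 0.66 * 112 + (-8) = 65.92

65.92 degC


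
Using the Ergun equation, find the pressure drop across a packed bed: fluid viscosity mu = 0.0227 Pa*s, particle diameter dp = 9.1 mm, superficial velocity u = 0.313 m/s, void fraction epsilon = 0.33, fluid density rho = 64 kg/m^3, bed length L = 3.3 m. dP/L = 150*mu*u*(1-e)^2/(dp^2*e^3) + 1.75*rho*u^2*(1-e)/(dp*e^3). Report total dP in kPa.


dp = 9.1 mm = 0.0091 m
Viscous term = 150*0.0227*0.313*(1-0.33)^2 / (0.0091^2*0.33^3) = 160763
Inertial term = 1.75*64*0.313^2*(1-0.33) / (0.0091*0.33^3) = 22480.1
dP/L = 160763 + 22480.1 = 183243 Pa/m
dP = 183243 * 3.3 / 1000 = 604.7 kPa

604.7 kPa


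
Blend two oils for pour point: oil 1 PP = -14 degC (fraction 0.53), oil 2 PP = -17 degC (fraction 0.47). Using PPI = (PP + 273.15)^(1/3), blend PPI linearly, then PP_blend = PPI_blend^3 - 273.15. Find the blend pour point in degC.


PPI_1 = (-14 + 273.15)^(1/3) = 6.375541
PPI_2 = (-17 + 273.15)^(1/3) = 6.350844
PPI_blend = 0.53 * 6.375541 + 0.47 * 6.350844 = 6.363933
PP_blend = 6.363933^3 - 273.15 = 257.737 - 273.15 = -15.41

-15.41 degC


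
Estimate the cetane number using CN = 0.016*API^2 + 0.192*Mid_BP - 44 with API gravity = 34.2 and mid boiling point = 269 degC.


CN = 0.016 * 34.2^2 + 0.192 * 269 - 44
CN = 18.71424 + 51.648 - 44 = 26.36224

26.36224


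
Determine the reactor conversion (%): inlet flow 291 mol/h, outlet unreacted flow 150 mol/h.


X = (F_in - F_out) / F_in * 100
Moles reacted = 291 - 150 = 141
X = 141 / 291 * 100
= 0.4845 * 100
= 48.45 %

48.45 %


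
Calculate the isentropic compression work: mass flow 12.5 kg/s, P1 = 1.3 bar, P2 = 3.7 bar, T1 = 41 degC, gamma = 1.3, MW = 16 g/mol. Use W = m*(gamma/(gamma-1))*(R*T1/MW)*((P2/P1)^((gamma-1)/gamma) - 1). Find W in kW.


Isentropic work: W = m*(gamma/(gamma-1))*(R*T1/MW)*((P2/P1)^((gamma-1)/gamma) - 1)
T1 = 41 + 273.15 = 314.15 K
Pressure ratio = 3.7 / 1.3 = 2.84615
Exponent = (1.3 - 1)/1.3 = 0.230769
(P2/P1)^exp - 1 = 2.84615^0.230769 - 1 = 0.273001
W = 12.5 * 1.3 / 0.3 * 8.314 * 314.15 / 16 * 0.273001 = 2414

2414 kW


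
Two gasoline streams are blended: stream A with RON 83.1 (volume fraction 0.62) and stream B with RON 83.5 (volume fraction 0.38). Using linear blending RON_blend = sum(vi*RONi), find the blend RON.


Linear blending: RON_blend = sum(vi * RONi)
Contribution 1: 0.62 * 83.1 = 51.522
Contribution 2: 0.38 * 83.5 = 31.73
RON_blend = 51.522 + 31.73 = 83.252

83.252


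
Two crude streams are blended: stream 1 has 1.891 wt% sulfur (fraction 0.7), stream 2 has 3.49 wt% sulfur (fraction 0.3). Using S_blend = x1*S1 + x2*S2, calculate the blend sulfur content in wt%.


Linear sulfur blending: S_blend = x1*S1 + x2*S2
Contribution 1: 0.7 * 1.891 = 1.3237 wt%
Contribution 2: 0.3 * 3.49 = 1.047 wt%
S_blend = 1.3237 + 1.047 = 2.3707

2.3707 wt%


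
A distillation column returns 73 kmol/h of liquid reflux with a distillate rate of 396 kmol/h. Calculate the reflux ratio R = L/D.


Reflux ratio definition: R = L / D (liquid returned / distillate withdrawn)
L = 73 kmol/h, D = 396 kmol/h
R = 73 / 396 = 0.1843

0.1843


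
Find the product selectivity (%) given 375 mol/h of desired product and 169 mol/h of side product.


Selectivity = desired / (desired + undesired) * 100
Total products = 375 + 169 = 544 mol/h
S = 375 / 544 * 100
= 0.6893 * 100
= 68.93 %

68.93 %


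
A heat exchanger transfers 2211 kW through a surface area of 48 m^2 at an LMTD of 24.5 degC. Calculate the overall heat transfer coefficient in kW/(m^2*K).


From Q = U*A*LMTD, U = Q / (A * LMTD)
U = 2211 / (48 * 24.5) = 2211 / 1176 = 1.880

1.880 kW/(m^2*K)


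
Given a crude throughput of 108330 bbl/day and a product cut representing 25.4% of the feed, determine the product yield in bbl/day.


Crude throughput = 108330 bbl/day
Fraction yield = 25.4%
yield = throughput * fraction / 100
yield = 108330 * 25.4 / 100 = 27515.82

27515.82 bbl/day


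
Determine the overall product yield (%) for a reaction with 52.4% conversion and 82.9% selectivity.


Overall yield = conversion (%) * selectivity (%) / 100
Conversion = 52.4%, Selectivity = 82.9%
Y = 52.4 * 82.9 / 100
= 43.4396 %

43.4396 %


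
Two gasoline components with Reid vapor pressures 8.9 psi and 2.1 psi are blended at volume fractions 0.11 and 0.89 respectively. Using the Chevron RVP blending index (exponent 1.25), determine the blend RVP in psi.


Chevron index: RVP_blend = (sum xi*RVPi^1.25)^(1/1.25)
RVP^1.25 terms: 0.11 * 8.9^1.25 + 0.89 * 2.1^1.25 = 3.94085
RVP_blend = 3.94085^(1/1.25) = 2.996

2.996 psi


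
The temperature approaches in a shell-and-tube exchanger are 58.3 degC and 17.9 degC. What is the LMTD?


LMTD = (dT1 - dT2) / ln(dT1/dT2)
= (58.3 - 17.9) / ln(58.3 / 17.9) = 40.4 / 1.1808 = 34.21

34.21 degC


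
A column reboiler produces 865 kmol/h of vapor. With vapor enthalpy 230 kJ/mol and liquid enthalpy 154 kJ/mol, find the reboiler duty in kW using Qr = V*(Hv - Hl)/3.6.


Qr = 865 * (230 - 154) / 3.6 = 865 * 76 / 3.6 = 18260

18260 kW


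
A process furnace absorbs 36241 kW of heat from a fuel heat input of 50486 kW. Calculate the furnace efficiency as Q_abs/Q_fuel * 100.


Furnace efficiency = Q_absorbed / Q_fuel * 100
= 36241 / 50486 * 100 = 71.78

71.78 %


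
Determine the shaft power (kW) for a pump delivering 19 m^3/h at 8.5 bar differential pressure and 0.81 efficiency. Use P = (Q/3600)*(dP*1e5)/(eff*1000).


Q = 19 / 3600 = 0.00527778 m^3/s
P = 0.00527778 * (8.5 * 1e5) / 0.81 / 1000 = 5.538

5.538 kW


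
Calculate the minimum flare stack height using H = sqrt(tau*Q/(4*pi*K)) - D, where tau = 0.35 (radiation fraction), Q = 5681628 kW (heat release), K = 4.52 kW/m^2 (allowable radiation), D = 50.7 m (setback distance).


tau*Q/(4*pi*K) = 0.35 * 5681628 / (4 * pi * 4.52) = 35010
sqrt(35010) = 187.11
H = 187.11 - 50.7 = 136.4

136.4 m


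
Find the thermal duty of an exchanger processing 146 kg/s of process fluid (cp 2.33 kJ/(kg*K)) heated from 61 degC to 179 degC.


Q = m_dot * cp * delta_T
delta_T = 179 - 61 = 118 K
Q = 146 * 2.33 * 118
= 340.18 * 118
= 40141.24 kW

40141.24 kW


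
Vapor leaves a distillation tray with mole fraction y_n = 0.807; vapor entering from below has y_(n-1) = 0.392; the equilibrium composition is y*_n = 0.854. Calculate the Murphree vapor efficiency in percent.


Murphree vapor efficiency: EMV = (y_n - y_(n-1)) / (y*_n - y_(n-1)) * 100
EMV = (0.807 - 0.392) / (0.854 - 0.392) * 100 = 0.415 / 0.462 * 100 = 89.83

89.83 %


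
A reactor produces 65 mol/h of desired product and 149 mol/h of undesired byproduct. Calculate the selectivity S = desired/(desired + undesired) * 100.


Selectivity = desired / (desired + undesired) * 100
Total products = 65 + 149 = 214 mol/h
S = 65 / 214 * 100
= 0.3037 * 100
= 30.37 %

30.37 %


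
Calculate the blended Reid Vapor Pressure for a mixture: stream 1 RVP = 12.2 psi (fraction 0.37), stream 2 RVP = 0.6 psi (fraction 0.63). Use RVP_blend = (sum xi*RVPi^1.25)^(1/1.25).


Chevron index: RVP_blend = (sum xi*RVPi^1.25)^(1/1.25)
RVP^1.25 terms: 0.37 * 12.2^1.25 + 0.63 * 0.6^1.25 = 8.76897
RVP_blend = 8.76897^(1/1.25) = 5.680

5.680 psi


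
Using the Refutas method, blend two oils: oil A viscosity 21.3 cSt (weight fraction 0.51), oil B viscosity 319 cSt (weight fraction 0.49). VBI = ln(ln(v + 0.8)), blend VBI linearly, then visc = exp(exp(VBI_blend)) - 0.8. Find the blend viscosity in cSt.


Refutas method: VBN_i = 14.534*ln(ln(visc_i + 0.8)) + 10.975, blended linearly by mass fraction; since VBN is linear in VBI_i = ln(ln(visc_i + 0.8)) and the fractions sum to 1, blend VBI directly: visc = exp(exp(VBI_blend)) - 0.8
VBI_1 = ln(ln(21.3 + 0.8)) = 1.12997
VBI_2 = ln(ln(319 + 0.8)) = 1.75227
VBI_blend = 0.51 * 1.12997 + 0.49 * 1.75227 = 1.4349
visc_blend = exp(exp(1.4349)) - 0.8 = 65.83

65.83 cSt


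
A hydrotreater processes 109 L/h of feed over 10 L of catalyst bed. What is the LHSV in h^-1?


LHSV = volumetric feed rate / catalyst volume
= 109 L/h / 10 L
= 10.90 h^-1

10.90 h^-1


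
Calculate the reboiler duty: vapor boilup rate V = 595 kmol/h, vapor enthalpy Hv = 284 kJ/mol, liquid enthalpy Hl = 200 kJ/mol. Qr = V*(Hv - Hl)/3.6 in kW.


Qr = 595 * (284 - 200) / 3.6 = 595 * 84 / 3.6 = 13880

13880 kW


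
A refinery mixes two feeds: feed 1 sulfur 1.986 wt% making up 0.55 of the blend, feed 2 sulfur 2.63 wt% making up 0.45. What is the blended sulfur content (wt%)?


Linear sulfur blending: S_blend = x1*S1 + x2*S2
Contribution 1: 0.55 * 1.986 = 1.0923 wt%
Contribution 2: 0.45 * 2.63 = 1.1835 wt%
S_blend = 1.0923 + 1.1835 = 2.2758

2.2758 wt%


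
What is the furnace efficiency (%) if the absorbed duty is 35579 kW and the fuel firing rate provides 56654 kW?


Furnace efficiency = Q_absorbed / Q_fuel * 100
= 35579 / 56654 * 100 = 62.80

62.80 %


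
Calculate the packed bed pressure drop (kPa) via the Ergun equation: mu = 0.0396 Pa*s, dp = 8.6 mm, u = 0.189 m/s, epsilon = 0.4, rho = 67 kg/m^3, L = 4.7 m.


dp = 8.6 mm = 0.0086 m
Viscous term = 150*0.0396*0.189*(1-0.4)^2 / (0.0086^2*0.4^3) = 85383.5
Inertial term = 1.75*67*0.189^2*(1-0.4) / (0.0086*0.4^3) = 4565.72
dP/L = 85383.5 + 4565.72 = 89949.2 Pa/m
dP = 89949.2 * 4.7 / 1000 = 422.8 kPa

422.8 kPa


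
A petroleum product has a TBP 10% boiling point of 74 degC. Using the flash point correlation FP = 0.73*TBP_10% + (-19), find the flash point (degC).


FP = 0.73 * 74 + (-19) = 35.02

35.02 degC


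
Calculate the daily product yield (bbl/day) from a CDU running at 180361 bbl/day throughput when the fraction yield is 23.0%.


Crude throughput = 180361 bbl/day
Fraction yield = 23.0%
yield = throughput * fraction / 100
yield = 180361 * 23.0 / 100 = 41483.03

41483.03 bbl/day


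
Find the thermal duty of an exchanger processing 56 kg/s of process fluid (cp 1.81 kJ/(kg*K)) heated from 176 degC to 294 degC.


Q = m_dot * cp * delta_T
delta_T = 294 - 176 = 118 K
Q = 56 * 1.81 * 118
= 101.36 * 118
= 11960.48 kW

11960.48 kW


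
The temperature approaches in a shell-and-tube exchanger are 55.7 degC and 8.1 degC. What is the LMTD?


LMTD = (dT1 - dT2) / ln(dT1/dT2)
= (55.7 - 8.1) / ln(55.7 / 8.1) = 47.6 / 1.92812 = 24.69

24.69 degC


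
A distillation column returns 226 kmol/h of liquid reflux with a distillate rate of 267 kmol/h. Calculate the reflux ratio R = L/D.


Reflux ratio definition: R = L / D (liquid returned / distillate withdrawn)
L = 226 kmol/h, D = 267 kmol/h
R = 226 / 267 = 0.8464

0.8464


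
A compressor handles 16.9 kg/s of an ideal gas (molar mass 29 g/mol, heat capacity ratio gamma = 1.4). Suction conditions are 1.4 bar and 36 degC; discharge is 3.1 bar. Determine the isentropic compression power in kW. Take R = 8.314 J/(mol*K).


Isentropic work: W = m*(gamma/(gamma-1))*(R*T1/MW)*((P2/P1)^((gamma-1)/gamma) - 1)
T1 = 36 + 273.15 = 309.15 K
Pressure ratio = 3.1 / 1.4 = 2.21429
Exponent = (1.4 - 1)/1.4 = 0.285714
(P2/P1)^exp - 1 = 2.21429^0.285714 - 1 = 0.254984
W = 16.9 * 1.4 / 0.4 * 8.314 * 309.15 / 29 * 0.254984 = 1337

1337 kW


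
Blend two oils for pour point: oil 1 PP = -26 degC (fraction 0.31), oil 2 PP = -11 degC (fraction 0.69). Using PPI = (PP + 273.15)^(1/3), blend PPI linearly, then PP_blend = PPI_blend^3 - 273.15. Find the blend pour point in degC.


PPI_1 = (-26 + 273.15)^(1/3) = 6.275575
PPI_2 = (-11 + 273.15)^(1/3) = 6.400049
PPI_blend = 0.31 * 6.275575 + 0.69 * 6.400049 = 6.361462
PP_blend = 6.361462^3 - 273.15 = 257.4369 - 273.15 = -15.71

-15.71 degC


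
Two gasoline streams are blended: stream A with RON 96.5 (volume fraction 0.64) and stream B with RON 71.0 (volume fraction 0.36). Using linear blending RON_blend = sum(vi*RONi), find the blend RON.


Linear blending: RON_blend = sum(vi * RONi)
Contribution 1: 0.64 * 96.5 = 61.76
Contribution 2: 0.36 * 71.0 = 25.56
RON_blend = 61.76 + 25.56 = 87.32

87.32


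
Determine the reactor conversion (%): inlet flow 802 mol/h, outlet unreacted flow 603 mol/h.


X = (F_in - F_out) / F_in * 100
Moles reacted = 802 - 603 = 199
X = 199 / 802 * 100
= 0.2481 * 100
= 24.81 %

24.81 %


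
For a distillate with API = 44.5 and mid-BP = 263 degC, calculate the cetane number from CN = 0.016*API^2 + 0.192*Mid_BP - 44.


CN = 0.016 * 44.5^2 + 0.192 * 263 - 44
CN = 31.684 + 50.496 - 44 = 38.18

38.18


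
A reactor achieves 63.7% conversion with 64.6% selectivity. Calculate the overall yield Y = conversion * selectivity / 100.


Overall yield = conversion (%) * selectivity (%) / 100
Conversion = 63.7%, Selectivity = 64.6%
Y = 63.7 * 64.6 / 100
= 41.1502 %

41.1502 %


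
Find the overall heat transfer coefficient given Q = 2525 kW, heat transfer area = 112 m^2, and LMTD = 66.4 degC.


From Q = U*A*LMTD, U = Q / (A * LMTD)
U = 2525 / (112 * 66.4) = 2525 / 7436.8 = 0.3395

0.3395 kW/(m^2*K)


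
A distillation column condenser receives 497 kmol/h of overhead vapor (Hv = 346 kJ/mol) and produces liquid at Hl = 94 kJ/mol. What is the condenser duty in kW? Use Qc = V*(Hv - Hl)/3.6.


Qc = 497 * (346 - 94) / 3.6 = 497 * 252 / 3.6 = 34790

34790 kW


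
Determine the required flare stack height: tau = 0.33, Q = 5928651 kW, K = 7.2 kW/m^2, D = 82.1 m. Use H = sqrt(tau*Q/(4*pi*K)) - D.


tau*Q/(4*pi*K) = 0.33 * 5928651 / (4 * pi * 7.2) = 21623.6
sqrt(21623.6) = 147.05
H = 147.05 - 82.1 = 64.95

64.95 m


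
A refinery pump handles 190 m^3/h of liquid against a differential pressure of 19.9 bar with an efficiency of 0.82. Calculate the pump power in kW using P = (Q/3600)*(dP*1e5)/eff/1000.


Q = 190 / 3600 = 0.0527778 m^3/s
P = 0.0527778 * (19.9 * 1e5) / 0.82 / 1000 = 128.1

128.1 kW


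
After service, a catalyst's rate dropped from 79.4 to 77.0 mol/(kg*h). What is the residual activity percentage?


Activity (%) = (rate_used / rate_fresh) * 100
rate_used = 77.0, rate_fresh = 79.4
= (77.0 / 79.4) * 100
= 0.9698 * 100 = 96.98

96.98 %


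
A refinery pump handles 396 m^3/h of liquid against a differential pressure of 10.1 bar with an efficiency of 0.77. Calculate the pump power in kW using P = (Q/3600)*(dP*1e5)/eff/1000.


Q = 396 / 3600 = 0.11 m^3/s
P = 0.11 * (10.1 * 1e5) / 0.77 / 1000 = 144.3

144.3 kW


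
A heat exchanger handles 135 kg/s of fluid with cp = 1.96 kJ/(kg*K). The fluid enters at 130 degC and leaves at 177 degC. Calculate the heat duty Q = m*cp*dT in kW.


Q = m_dot * cp * delta_T
delta_T = 177 - 130 = 47 K
Q = 135 * 1.96 * 47
= 264.6 * 47
= 12436.2 kW

12436.2 kW


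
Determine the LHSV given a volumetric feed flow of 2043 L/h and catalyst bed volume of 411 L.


LHSV = volumetric feed rate / catalyst volume
= 2043 L/h / 411 L
= 4.971 h^-1

4.971 h^-1


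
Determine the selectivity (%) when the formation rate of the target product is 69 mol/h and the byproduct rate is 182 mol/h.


Selectivity = desired / (desired + undesired) * 100
Total products = 69 + 182 = 251 mol/h
S = 69 / 251 * 100
= 0.2749 * 100
= 27.49 %

27.49 %


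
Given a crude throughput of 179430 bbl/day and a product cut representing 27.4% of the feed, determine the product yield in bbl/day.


Crude throughput = 179430 bbl/day
Fraction yield = 27.4%
yield = throughput * fraction / 100
yield = 179430 * 27.4 / 100 = 49163.82

49163.82 bbl/day


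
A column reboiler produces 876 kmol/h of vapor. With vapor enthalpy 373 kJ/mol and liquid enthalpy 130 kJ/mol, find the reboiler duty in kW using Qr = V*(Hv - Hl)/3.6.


Qr = 876 * (373 - 130) / 3.6 = 876 * 243 / 3.6 = 59130

59130 kW


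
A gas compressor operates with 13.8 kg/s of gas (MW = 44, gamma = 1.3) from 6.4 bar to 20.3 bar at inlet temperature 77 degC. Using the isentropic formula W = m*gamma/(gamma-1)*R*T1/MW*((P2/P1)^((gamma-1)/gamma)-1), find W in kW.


Isentropic work: W = m*(gamma/(gamma-1))*(R*T1/MW)*((P2/P1)^((gamma-1)/gamma) - 1)
T1 = 77 + 273.15 = 350.15 K
Pressure ratio = 20.3 / 6.4 = 3.17188
Exponent = (1.3 - 1)/1.3 = 0.230769
(P2/P1)^exp - 1 = 3.17188^0.230769 - 1 = 0.305234
W = 13.8 * 1.3 / 0.3 * 8.314 * 350.15 / 44 * 0.305234 = 1208

1208 kW


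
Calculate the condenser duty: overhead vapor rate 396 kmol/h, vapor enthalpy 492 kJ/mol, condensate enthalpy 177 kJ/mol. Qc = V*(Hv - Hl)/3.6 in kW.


Qc = 396 * (492 - 177) / 3.6 = 396 * 315 / 3.6 = 34650

34650 kW


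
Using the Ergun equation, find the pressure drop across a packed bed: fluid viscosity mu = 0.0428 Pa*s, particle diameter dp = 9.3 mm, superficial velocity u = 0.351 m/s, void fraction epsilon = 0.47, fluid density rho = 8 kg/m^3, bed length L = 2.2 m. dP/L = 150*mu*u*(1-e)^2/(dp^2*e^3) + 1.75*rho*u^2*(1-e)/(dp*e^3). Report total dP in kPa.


dp = 9.3 mm = 0.0093 m
Viscous term = 150*0.0428*0.351*(1-0.47)^2 / (0.0093^2*0.47^3) = 70491.1
Inertial term = 1.75*8*0.351^2*(1-0.47) / (0.0093*0.47^3) = 946.764
dP/L = 70491.1 + 946.764 = 71437.9 Pa/m
dP = 71437.9 * 2.2 / 1000 = 157.2 kPa

157.2 kPa


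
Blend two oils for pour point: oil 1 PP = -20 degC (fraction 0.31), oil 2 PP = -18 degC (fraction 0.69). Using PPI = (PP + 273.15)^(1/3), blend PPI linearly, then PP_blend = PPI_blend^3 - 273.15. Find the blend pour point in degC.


PPI_1 = (-20 + 273.15)^(1/3) = 6.325953
PPI_2 = (-18 + 273.15)^(1/3) = 6.342569
PPI_blend = 0.31 * 6.325953 + 0.69 * 6.342569 = 6.337418
PP_blend = 6.337418^3 - 273.15 = 254.5289 - 273.15 = -18.62

-18.62 degC


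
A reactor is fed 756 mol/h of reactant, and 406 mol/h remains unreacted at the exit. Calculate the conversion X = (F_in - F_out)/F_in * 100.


X = (F_in - F_out) / F_in * 100
Moles reacted = 756 - 406 = 350
X = 350 / 756 * 100
= 0.4630 * 100
= 46.30 %

46.30 %


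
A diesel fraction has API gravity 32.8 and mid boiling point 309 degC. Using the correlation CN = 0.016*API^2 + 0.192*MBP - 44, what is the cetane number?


CN = 0.016 * 32.8^2 + 0.192 * 309 - 44
CN = 17.21344 + 59.328 - 44 = 32.54144

32.54144


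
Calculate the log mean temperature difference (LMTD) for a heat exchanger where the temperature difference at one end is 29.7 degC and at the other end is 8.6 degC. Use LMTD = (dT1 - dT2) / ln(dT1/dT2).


LMTD = (dT1 - dT2) / ln(dT1/dT2)
= (29.7 - 8.6) / ln(29.7 / 8.6) = 21.1 / 1.23938 = 17.02

17.02 degC


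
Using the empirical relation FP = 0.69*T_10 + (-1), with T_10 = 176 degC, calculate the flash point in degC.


FP = 0.69 * 176 + (-1) = 120.44

120.44 degC


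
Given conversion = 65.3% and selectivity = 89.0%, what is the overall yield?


Overall yield = conversion (%) * selectivity (%) / 100
Conversion = 65.3%, Selectivity = 89.0%
Y = 65.3 * 89.0 / 100
= 58.117 %

58.117 %


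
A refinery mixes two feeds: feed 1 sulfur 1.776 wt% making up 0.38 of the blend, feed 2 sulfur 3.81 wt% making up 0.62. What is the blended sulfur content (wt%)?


Linear sulfur blending: S_blend = x1*S1 + x2*S2
Contribution 1: 0.38 * 1.776 = 0.67488 wt%
Contribution 2: 0.62 * 3.81 = 2.3622 wt%
S_blend = 0.67488 + 2.3622 = 3.03708

3.03708 wt%


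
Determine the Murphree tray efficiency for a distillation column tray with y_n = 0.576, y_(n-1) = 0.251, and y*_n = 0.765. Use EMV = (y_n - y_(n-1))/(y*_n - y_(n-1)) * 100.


Murphree vapor efficiency: EMV = (y_n - y_(n-1)) / (y*_n - y_(n-1)) * 100
EMV = (0.576 - 0.251) / (0.765 - 0.251) * 100 = 0.325 / 0.514 * 100 = 63.23

63.23 %


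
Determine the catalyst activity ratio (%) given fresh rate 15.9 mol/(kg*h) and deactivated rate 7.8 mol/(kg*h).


Activity (%) = (rate_used / rate_fresh) * 100
rate_used = 7.8, rate_fresh = 15.9
= (7.8 / 15.9) * 100
= 0.4906 * 100 = 49.06

49.06 %


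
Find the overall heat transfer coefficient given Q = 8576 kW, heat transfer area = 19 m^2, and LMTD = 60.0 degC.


From Q = U*A*LMTD, U = Q / (A * LMTD)
U = 8576 / (19 * 60.0) = 8576 / 1140 = 7.523

7.523 kW/(m^2*K)


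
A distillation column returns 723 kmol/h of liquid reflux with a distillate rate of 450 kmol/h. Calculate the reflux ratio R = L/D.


Reflux ratio definition: R = L / D (liquid returned / distillate withdrawn)
L = 723 kmol/h, D = 450 kmol/h
R = 723 / 450 = 1.607

1.607


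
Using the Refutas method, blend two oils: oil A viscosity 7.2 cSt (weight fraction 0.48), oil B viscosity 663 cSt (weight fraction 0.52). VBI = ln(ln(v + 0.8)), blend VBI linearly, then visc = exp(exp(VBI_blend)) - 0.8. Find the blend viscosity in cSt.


Refutas method: VBN_i = 14.534*ln(ln(visc_i + 0.8)) + 10.975, blended linearly by mass fraction; since VBN is linear in VBI_i = ln(ln(visc_i + 0.8)) and the fractions sum to 1, blend VBI directly: visc = exp(exp(VBI_blend)) - 0.8
VBI_1 = ln(ln(7.2 + 0.8)) = 0.732099
VBI_2 = ln(ln(663 + 0.8)) = 1.87149
VBI_blend = 0.48 * 0.732099 + 0.52 * 1.87149 = 1.32458
visc_blend = exp(exp(1.32458)) - 0.8 = 42.17

42.17 cSt


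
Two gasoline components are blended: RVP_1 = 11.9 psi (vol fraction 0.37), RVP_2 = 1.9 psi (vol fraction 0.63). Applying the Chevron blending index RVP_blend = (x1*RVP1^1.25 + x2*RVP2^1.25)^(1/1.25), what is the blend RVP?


Chevron index: RVP_blend = (sum xi*RVPi^1.25)^(1/1.25)
RVP^1.25 terms: 0.37 * 11.9^1.25 + 0.63 * 1.9^1.25 = 9.58312
RVP_blend = 9.58312^(1/1.25) = 6.098

6.098 psi


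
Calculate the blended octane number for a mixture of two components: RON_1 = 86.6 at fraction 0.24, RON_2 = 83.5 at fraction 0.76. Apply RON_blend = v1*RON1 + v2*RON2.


Linear blending: RON_blend = sum(vi * RONi)
Contribution 1: 0.24 * 86.6 = 20.784
Contribution 2: 0.76 * 83.5 = 63.46
RON_blend = 20.784 + 63.46 = 84.244

84.244


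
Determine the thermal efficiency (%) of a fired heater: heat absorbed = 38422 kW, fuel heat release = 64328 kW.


Furnace efficiency = Q_absorbed / Q_fuel * 100
= 38422 / 64328 * 100 = 59.73

59.73 %


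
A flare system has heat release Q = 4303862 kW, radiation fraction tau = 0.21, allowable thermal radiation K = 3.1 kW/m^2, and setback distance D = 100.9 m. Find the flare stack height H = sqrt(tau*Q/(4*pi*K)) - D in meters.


tau*Q/(4*pi*K) = 0.21 * 4303862 / (4 * pi * 3.1) = 23201
sqrt(23201) = 152.319
H = 152.319 - 100.9 = 51.42

51.42 m


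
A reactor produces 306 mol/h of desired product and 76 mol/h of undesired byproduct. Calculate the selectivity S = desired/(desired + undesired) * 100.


Selectivity = desired / (desired + undesired) * 100
Total products = 306 + 76 = 382 mol/h
S = 306 / 382 * 100
= 0.8010 * 100
= 80.10 %

80.10 %


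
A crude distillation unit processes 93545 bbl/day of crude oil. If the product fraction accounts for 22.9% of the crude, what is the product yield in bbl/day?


Crude throughput = 93545 bbl/day
Fraction yield = 22.9%
yield = throughput * fraction / 100
yield = 93545 * 22.9 / 100 = 21421.805

21421.805 bbl/day


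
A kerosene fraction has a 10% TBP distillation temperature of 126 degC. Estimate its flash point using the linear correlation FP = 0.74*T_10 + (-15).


FP = 0.74 * 126 + (-15) = 78.24

78.24 degC


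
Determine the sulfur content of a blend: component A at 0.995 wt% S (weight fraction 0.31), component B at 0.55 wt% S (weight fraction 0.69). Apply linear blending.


Linear sulfur blending: S_blend = x1*S1 + x2*S2
Contribution 1: 0.31 * 0.995 = 0.30845 wt%
Contribution 2: 0.69 * 0.55 = 0.3795 wt%
S_blend = 0.30845 + 0.3795 = 0.68795

0.68795 wt%


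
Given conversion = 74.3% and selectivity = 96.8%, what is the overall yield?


Overall yield = conversion (%) * selectivity (%) / 100
Conversion = 74.3%, Selectivity = 96.8%
Y = 74.3 * 96.8 / 100
= 71.9224 %

71.9224 %


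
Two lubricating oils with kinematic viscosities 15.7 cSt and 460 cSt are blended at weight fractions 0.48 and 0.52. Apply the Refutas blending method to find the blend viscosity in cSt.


Refutas method: VBN_i = 14.534*ln(ln(visc_i + 0.8)) + 10.975, blended linearly by mass fraction; since VBN is linear in VBI_i = ln(ln(visc_i + 0.8)) and the fractions sum to 1, blend VBI directly: visc = exp(exp(VBI_blend)) - 0.8
VBI_1 = ln(ln(15.7 + 0.8)) = 1.03082
VBI_2 = ln(ln(460 + 0.8)) = 1.81368
VBI_blend = 0.48 * 1.03082 + 0.52 * 1.81368 = 1.43791
visc_blend = exp(exp(1.43791)) - 0.8 = 66.68

66.68 cSt


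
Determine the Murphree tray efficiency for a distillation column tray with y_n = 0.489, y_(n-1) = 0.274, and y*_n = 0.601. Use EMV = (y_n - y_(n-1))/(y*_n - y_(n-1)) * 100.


Murphree vapor efficiency: EMV = (y_n - y_(n-1)) / (y*_n - y_(n-1)) * 100
EMV = (0.489 - 0.274) / (0.601 - 0.274) * 100 = 0.215 / 0.327 * 100 = 65.75

65.75 %


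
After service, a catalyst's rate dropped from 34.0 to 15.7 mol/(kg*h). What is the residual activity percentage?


Activity (%) = (rate_used / rate_fresh) * 100
rate_used = 15.7, rate_fresh = 34.0
= (15.7 / 34.0) * 100
= 0.4618 * 100 = 46.18

46.18 %


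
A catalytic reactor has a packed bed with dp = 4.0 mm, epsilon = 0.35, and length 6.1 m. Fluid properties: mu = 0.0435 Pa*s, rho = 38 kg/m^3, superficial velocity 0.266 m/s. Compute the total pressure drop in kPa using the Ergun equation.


dp = 4.0 mm = 0.004 m
Viscous term = 150*0.0435*0.266*(1-0.35)^2 / (0.004^2*0.35^3) = 1068970
Inertial term = 1.75*38*0.266^2*(1-0.35) / (0.004*0.35^3) = 17833.4
dP/L = 1068970 + 17833.4 = 1086800 Pa/m
dP = 1086800 * 6.1 / 1000 = 6629 kPa

6629 kPa


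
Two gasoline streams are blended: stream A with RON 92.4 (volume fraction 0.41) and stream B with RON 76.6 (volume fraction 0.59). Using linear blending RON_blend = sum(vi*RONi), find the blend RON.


Linear blending: RON_blend = sum(vi * RONi)
Contribution 1: 0.41 * 92.4 = 37.884
Contribution 2: 0.59 * 76.6 = 45.194
RON_blend = 37.884 + 45.194 = 83.078

83.078


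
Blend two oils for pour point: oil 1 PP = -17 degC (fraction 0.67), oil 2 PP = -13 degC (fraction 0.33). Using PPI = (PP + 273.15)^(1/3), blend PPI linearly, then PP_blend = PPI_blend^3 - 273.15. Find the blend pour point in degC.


PPI_1 = (-17 + 273.15)^(1/3) = 6.350844
PPI_2 = (-13 + 273.15)^(1/3) = 6.383731
PPI_blend = 0.67 * 6.350844 + 0.33 * 6.383731 = 6.361697
PP_blend = 6.361697^3 - 273.15 = 257.4654 - 273.15 = -15.68

-15.68 degC


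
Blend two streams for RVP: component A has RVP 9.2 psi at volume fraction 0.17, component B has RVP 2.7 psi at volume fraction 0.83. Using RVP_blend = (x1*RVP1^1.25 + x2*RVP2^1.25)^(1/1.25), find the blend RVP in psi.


Chevron index: RVP_blend = (sum xi*RVPi^1.25)^(1/1.25)
RVP^1.25 terms: 0.17 * 9.2^1.25 + 0.83 * 2.7^1.25 = 5.5965
RVP_blend = 5.5965^(1/1.25) = 3.966

3.966 psi


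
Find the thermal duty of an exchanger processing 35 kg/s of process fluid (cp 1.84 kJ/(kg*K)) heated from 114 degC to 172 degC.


Q = m_dot * cp * delta_T
delta_T = 172 - 114 = 58 K
Q = 35 * 1.84 * 58
= 64.4 * 58
= 3735.2 kW

3735.2 kW


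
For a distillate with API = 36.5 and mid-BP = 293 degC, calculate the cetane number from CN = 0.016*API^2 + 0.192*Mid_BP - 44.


CN = 0.016 * 36.5^2 + 0.192 * 293 - 44
CN = 21.316 + 56.256 - 44 = 33.572

33.572


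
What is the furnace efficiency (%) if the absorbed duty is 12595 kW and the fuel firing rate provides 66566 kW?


Furnace efficiency = Q_absorbed / Q_fuel * 100
= 12595 / 66566 * 100 = 18.92

18.92 %


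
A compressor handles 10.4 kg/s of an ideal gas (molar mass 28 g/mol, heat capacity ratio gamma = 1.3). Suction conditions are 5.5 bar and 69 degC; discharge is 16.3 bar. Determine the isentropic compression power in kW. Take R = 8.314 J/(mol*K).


Isentropic work: W = m*(gamma/(gamma-1))*(R*T1/MW)*((P2/P1)^((gamma-1)/gamma) - 1)
T1 = 69 + 273.15 = 342.15 K
Pressure ratio = 16.3 / 5.5 = 2.96364
Exponent = (1.3 - 1)/1.3 = 0.230769
(P2/P1)^exp - 1 = 2.96364^0.230769 - 1 = 0.28494
W = 10.4 * 1.3 / 0.3 * 8.314 * 342.15 / 28 * 0.28494 = 1305

1305 kW


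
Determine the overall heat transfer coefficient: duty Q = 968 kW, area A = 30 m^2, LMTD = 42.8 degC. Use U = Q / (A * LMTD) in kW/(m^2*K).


From Q = U*A*LMTD, U = Q / (A * LMTD)
U = 968 / (30 * 42.8) = 968 / 1284 = 0.7539

0.7539 kW/(m^2*K)


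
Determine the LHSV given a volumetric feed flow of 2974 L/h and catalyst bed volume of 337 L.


LHSV = volumetric feed rate / catalyst volume
= 2974 L/h / 337 L
= 8.825 h^-1

8.825 h^-1


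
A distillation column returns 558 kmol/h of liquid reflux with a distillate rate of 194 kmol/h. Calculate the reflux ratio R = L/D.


Reflux ratio definition: R = L / D (liquid returned / distillate withdrawn)
L = 558 kmol/h, D = 194 kmol/h
R = 558 / 194 = 2.876

2.876


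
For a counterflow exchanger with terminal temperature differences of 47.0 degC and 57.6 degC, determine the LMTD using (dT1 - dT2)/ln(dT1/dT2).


LMTD = (dT1 - dT2) / ln(dT1/dT2)
= (47.0 - 57.6) / ln(47.0 / 57.6) = -10.6 / -0.203375 = 52.12

52.12 degC


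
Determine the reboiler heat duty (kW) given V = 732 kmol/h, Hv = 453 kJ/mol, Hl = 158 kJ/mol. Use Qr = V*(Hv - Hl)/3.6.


Qr = 732 * (453 - 158) / 3.6 = 732 * 295 / 3.6 = 59980

59980 kW


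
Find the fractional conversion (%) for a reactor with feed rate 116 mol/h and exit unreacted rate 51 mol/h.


X = (F_in - F_out) / F_in * 100
Moles reacted = 116 - 51 = 65
X = 65 / 116 * 100
= 0.5603 * 100
= 56.03 %

56.03 %


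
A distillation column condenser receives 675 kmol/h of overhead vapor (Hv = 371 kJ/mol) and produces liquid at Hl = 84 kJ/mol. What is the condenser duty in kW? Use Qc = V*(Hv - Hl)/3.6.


Qc = 675 * (371 - 84) / 3.6 = 675 * 287 / 3.6 = 53810

53810 kW


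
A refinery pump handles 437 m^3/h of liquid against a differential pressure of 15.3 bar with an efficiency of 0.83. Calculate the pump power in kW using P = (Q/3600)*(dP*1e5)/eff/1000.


Q = 437 / 3600 = 0.121389 m^3/s
P = 0.121389 * (15.3 * 1e5) / 0.83 / 1000 = 223.8

223.8 kW


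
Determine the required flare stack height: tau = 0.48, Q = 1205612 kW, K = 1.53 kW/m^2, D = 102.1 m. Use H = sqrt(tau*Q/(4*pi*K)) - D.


tau*Q/(4*pi*K) = 0.48 * 1205612 / (4 * pi * 1.53) = 30098.7
sqrt(30098.7) = 173.49
H = 173.49 - 102.1 = 71.39

71.39 m


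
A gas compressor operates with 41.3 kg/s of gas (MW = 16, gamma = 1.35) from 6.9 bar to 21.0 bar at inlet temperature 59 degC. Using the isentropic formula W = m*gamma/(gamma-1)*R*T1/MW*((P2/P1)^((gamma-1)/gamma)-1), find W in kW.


Isentropic work: W = m*(gamma/(gamma-1))*(R*T1/MW)*((P2/P1)^((gamma-1)/gamma) - 1)
T1 = 59 + 273.15 = 332.15 K
Pressure ratio = 21.0 / 6.9 = 3.04348
Exponent = (1.35 - 1)/1.35 = 0.259259
(P2/P1)^exp - 1 = 3.04348^0.259259 - 1 = 0.334499
W = 41.3 * 1.35 / 0.35 * 8.314 * 332.15 / 16 * 0.334499 = 9197

9197 kW


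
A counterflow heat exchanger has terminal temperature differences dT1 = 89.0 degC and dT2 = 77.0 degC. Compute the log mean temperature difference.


LMTD = (dT1 - dT2) / ln(dT1/dT2)
= (89.0 - 77.0) / ln(89.0 / 77.0) = 12 / 0.144831 = 82.86

82.86 degC


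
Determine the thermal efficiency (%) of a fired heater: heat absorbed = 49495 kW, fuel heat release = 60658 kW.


Furnace efficiency = Q_absorbed / Q_fuel * 100
= 49495 / 60658 * 100 = 81.60

81.60 %


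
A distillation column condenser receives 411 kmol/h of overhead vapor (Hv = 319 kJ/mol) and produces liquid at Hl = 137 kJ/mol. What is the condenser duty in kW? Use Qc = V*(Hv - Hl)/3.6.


Qc = 411 * (319 - 137) / 3.6 = 411 * 182 / 3.6 = 20780

20780 kW
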